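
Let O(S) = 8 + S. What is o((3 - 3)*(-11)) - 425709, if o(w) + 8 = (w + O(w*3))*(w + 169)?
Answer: -424365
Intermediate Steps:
o(w) = -8 + (8 + 4*w)*(169 + w) (o(w) = -8 + (w + (8 + w*3))*(w + 169) = -8 + (w + (8 + 3*w))*(169 + w) = -8 + (8 + 4*w)*(169 + w))
o((3 - 3)*(-11)) - 425709 = (1344 + 4*((3 - 3)*(-11))**2 + 684*((3 - 3)*(-11))) - 425709 = (1344 + 4*(0*(-11))**2 + 684*(0*(-11))) - 425709 = (1344 + 4*0**2 + 684*0) - 425709 = (1344 + 4*0 + 0) - 425709 = (1344 + 0 + 0) - 425709 = 1344 - 425709 = -424365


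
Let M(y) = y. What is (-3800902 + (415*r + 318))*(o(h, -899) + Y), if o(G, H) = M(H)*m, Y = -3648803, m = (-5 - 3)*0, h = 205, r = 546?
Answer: 13040800029182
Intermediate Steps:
m = 0 (m = -8*0 = 0)
o(G, H) = 0 (o(G, H) = H*0 = 0)
(-3800902 + (415*r + 318))*(o(h, -899) + Y) = (-3800902 + (415*546 + 318))*(0 - 3648803) = (-3800902 + (226590 + 318))*(-3648803) = (-3800902 + 226908)*(-3648803) = -3573994*(-3648803) = 13040800029182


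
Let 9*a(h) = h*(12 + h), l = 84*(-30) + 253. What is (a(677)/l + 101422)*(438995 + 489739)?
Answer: 640469396759314/6801 ≈ 9.4173e+10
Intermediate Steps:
l = -2267 (l = -2520 + 253 = -2267)
a(h) = h*(12 + h)/9 (a(h) = (h*(12 + h))/9 = h*(12 + h)/9)
(a(677)/l + 101422)*(438995 + 489739) = (((1/9)*677*(12 + 677))/(-2267) + 101422)*(438995 + 489739) = (((1/9)*677*689)*(-1/2267) + 101422)*928734 = ((466453/9)*(-1/2267) + 101422)*928734 = (-466453/20403 + 101422)*928734 = (2068846613/20403)*928734 = 640469396759314/6801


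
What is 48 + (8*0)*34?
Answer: 48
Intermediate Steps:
48 + (8*0)*34 = 48 + 0*34 = 48 + 0 = 48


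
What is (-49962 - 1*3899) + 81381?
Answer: 27520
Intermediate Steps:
(-49962 - 1*3899) + 81381 = (-49962 - 3899) + 81381 = -53861 + 81381 = 27520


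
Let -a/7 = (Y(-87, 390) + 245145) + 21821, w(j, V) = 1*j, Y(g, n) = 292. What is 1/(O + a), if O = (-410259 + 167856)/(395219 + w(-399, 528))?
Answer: -394820/738631867323 ≈ -5.3453e-7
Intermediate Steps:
w(j, V) = j
O = -242403/394820 (O = (-410259 + 167856)/(395219 - 399) = -242403/394820 ≈ -0.61396)
a = -1870806 (a = -7*((292 + 245145) + 21821) = -7*(245437 + 21821) = -7*267258 = -1870806)
1/(O + a) = 1/(-242403/394820 - 1870806) = 1/(-738631867323/394820) = -394820/738631867323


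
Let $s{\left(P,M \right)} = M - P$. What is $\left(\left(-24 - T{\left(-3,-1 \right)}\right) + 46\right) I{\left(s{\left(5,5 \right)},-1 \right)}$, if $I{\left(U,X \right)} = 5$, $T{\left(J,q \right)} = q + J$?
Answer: $130$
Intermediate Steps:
$T{\left(J,q \right)} = J + q$
$\left(\left(-24 - T{\left(-3,-1 \right)}\right) + 46\right) I{\left(s{\left(5,5 \right)},-1 \right)} = \left(\left(-24 - \left(-3 - 1\right)\right) + 46\right) 5 = \left(\left(-24 - -4\right) + 46\right) 5 = \left(\left(-24 + 4\right) + 46\right) 5 = \left(-20 + 46\right) 5 = 26 \cdot 5 = 130$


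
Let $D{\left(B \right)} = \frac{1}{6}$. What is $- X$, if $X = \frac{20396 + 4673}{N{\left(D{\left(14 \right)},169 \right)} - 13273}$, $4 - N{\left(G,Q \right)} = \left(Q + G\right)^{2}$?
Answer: $\frac{902484}{1507909} \approx 0.5985$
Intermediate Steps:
$D{\left(B \right)} = \frac{1}{6}$
$N{\left(G,Q \right)} = 4 - \left(G + Q\right)^{2}$ ($N{\left(G,Q \right)} = 4 - \left(Q + G\right)^{2} = 4 - \left(G + Q\right)^{2}$)
$X = - \frac{902484}{1507909}$ ($X = \frac{20396 + 4673}{\left(4 - \left(\frac{1}{6} + 169\right)^{2}\right) - 13273} = \frac{25069}{\left(4 - \left(\frac{1015}{6}\right)^{2}\right) - 13273} = \frac{25069}{\left(4 - \frac{1030225}{36}\right) - 13273} = \frac{25069}{- \frac{1030081}{36} - 13273} = \frac{25069}{- \frac{1507909}{36}} = 25069 \left(- \frac{36}{1507909}\right) = - \frac{902484}{1507909} \approx -0.5985$)
$- X = \left(-1\right) \left(- \frac{902484}{1507909}\right) = \frac{902484}{1507909}$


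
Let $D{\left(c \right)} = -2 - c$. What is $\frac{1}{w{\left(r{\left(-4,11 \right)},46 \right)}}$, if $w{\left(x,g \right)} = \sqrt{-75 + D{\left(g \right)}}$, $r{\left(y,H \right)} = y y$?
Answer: $- \frac{i \sqrt{123}}{123} \approx - 0.090167 i$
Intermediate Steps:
$r{\left(y,H \right)} = y^{2}$
$w{\left(x,g \right)} = \sqrt{-77 - g}$ ($w{\left(x,g \right)} = \sqrt{-75 - \left(2 + g\right)} = \sqrt{-77 - g}$)
$\frac{1}{w{\left(r{\left(-4,11 \right)},46 \right)}} = \frac{1}{\sqrt{-77 - 46}} = \frac{1}{\sqrt{-123}} = \frac{1}{i \sqrt{123}} = - \frac{i \sqrt{123}}{123}$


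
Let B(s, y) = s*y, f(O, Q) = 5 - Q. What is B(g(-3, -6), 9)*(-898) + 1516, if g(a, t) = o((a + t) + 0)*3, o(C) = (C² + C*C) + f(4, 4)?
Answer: -3950582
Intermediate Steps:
o(C) = 1 + 2*C² (o(C) = (C² + C*C) + (5 - 1*4) = (C² + C²) + (5 - 4) = 2*C² + 1 = 1 + 2*C²)
g(a, t) = 3 + 6*(a + t)² (g(a, t) = (1 + 2*((a + t) + 0)²)*3 = (1 + 2*(a + t)²)*3 = 3 + 6*(a + t)²)
B(g(-3, -6), 9)*(-898) + 1516 = ((3 + 6*(-3 - 6)²)*9)*(-898) + 1516 = ((3 + 6*(-9)²)*9)*(-898) + 1516 = ((3 + 6*81)*9)*(-898) + 1516 = ((3 + 486)*9)*(-898) + 1516 = (489*9)*(-898) + 1516 = 4401*(-898) + 1516 = -3952098 + 1516 = -3950582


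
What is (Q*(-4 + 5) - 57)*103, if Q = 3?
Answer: -5562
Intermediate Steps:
(Q*(-4 + 5) - 57)*103 = (3*(-4 + 5) - 57)*103 = (3*1 - 57)*103 = (3 - 57)*103 = -54*103 = -5562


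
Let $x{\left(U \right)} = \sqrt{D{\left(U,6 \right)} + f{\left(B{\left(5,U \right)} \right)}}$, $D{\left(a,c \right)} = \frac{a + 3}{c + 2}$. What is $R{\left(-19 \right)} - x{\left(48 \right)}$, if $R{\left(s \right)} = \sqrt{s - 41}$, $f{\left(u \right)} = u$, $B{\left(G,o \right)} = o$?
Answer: $- \frac{\sqrt{870}}{4} + 2 i \sqrt{15} \approx -7.3739 + 7.746 i$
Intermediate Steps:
$D{\left(a,c \right)} = \frac{3 + a}{2 + c}$
$x{\left(U \right)} = \sqrt{\frac{3}{8} + \frac{9 U}{8}}$ ($x{\left(U \right)} = \sqrt{\frac{3 + U}{2 + 6} + U} = \sqrt{\frac{3 + U}{8} + U} = \sqrt{\left(\frac{3}{8} + \frac{U}{8}\right) + U} = \sqrt{\frac{3}{8} + \frac{9 U}{8}}$)
$R{\left(s \right)} = \sqrt{-41 + s}$
$R{\left(-19 \right)} - x{\left(48 \right)} = \sqrt{-41 - 19} - \frac{\sqrt{6 + 18 \cdot 48}}{4} = \sqrt{-60} - \frac{\sqrt{6 + 864}}{4} = 2 i \sqrt{15} - \frac{\sqrt{870}}{4} = - \frac{\sqrt{870}}{4} + 2 i \sqrt{15}$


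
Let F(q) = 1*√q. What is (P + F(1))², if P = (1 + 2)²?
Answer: 100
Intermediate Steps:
F(q) = √q
P = 9 (P = 3² = 9)
(P + F(1))² = (9 + √1)² = (9 + 1)² = 10² = 100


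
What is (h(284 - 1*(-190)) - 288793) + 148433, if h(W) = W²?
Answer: 84316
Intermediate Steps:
(h(284 - 1*(-190)) - 288793) + 148433 = ((284 - 1*(-190))² - 288793) + 148433 = ((284 + 190)² - 288793) + 148433 = (474² - 288793) + 148433 = (224676 - 288793) + 148433 = -64117 + 148433 = 84316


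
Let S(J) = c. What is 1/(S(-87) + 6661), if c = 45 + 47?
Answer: 1/6753 ≈ 0.00014808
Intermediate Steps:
c = 92
S(J) = 92
1/(S(-87) + 6661) = 1/(92 + 6661) = 1/6753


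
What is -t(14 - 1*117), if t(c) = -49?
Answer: 49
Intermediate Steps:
-t(14 - 1*117) = -1*(-49) = 49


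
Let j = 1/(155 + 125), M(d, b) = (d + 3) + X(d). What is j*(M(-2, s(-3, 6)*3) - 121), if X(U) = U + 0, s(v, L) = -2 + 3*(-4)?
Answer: -61/140 ≈ -0.43571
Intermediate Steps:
s(v, L) = -14 (s(v, L) = -2 - 12 = -14)
X(U) = U
M(d, b) = 3 + 2*d (M(d, b) = (d + 3) + d = (3 + d) + d = 3 + 2*d)
j = 1/280 ≈ 0.0035714
j*(M(-2, s(-3, 6)*3) - 121) = ((3 + 2*(-2)) - 121)/280 = ((3 - 4) - 121)/280 = (-1 - 121)/280 = (1/280)*(-122) = -61/140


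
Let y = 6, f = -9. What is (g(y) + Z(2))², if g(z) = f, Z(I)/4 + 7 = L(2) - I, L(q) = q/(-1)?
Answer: 2809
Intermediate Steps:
L(q) = -q (L(q) = q*(-1) = -q)
Z(I) = -36 - 4*I (Z(I) = -28 + 4*(-1*2 - I) = -28 + 4*(-2 - I) = -28 + (-8 - 4*I) = -36 - 4*I)
g(z) = -9
(g(y) + Z(2))² = (-9 + (-36 - 4*2))² = (-9 + (-36 - 8))² = (-9 - 44)² = (-53)² = 2809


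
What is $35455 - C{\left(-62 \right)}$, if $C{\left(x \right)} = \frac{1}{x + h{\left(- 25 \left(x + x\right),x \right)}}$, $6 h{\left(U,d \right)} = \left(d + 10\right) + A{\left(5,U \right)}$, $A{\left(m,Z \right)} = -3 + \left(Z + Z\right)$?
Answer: $\frac{204681709}{5773} \approx 35455.0$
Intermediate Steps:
$A{\left(m,Z \right)} = -3 + 2 Z$
$h{\left(U,d \right)} = \frac{7}{6} + \frac{U}{3} + \frac{d}{6}$ ($h{\left(U,d \right)} = \frac{\left(d + 10\right) + \left(-3 + 2 U\right)}{6} = \frac{\left(10 + d\right) + \left(-3 + 2 U\right)}{6} = \frac{7 + d + 2 U}{6} = \frac{7}{6} + \frac{U}{3} + \frac{d}{6}$)
$C{\left(x \right)} = \frac{1}{\frac{7}{6} - \frac{31 x}{2}}$ ($C{\left(x \right)} = \frac{1}{x + \left(\frac{7}{6} + \frac{\left(-25\right) \left(x + x\right)}{3} + \frac{x}{6}\right)} = \frac{1}{x + \left(\frac{7}{6} + \frac{\left(-25\right) 2 x}{3} + \frac{x}{6}\right)} = \frac{1}{x + \left(\frac{7}{6} + \frac{\left(-50\right) x}{3} + \frac{x}{6}\right)} = \frac{1}{x + \left(\frac{7}{6} - \frac{50 x}{3} + \frac{x}{6}\right)} = \frac{1}{x - \left(- \frac{7}{6} + \frac{33 x}{2}\right)} = \frac{1}{\frac{7}{6} - \frac{31 x}{2}}$)
$35455 - C{\left(-62 \right)} = 35455 - \frac{6}{7 - -5766} = 35455 - \frac{6}{7 + 5766} = 35455 - \frac{6}{5773} = \frac{204681709}{5773}$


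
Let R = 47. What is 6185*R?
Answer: 290695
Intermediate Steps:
6185*R = 6185*47 = 290695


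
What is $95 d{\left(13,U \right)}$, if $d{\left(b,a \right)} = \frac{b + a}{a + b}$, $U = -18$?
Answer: $95$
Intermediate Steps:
$d{\left(b,a \right)} = 1$ ($d{\left(b,a \right)} = \frac{a + b}{a + b} = 1$)
$95 d{\left(13,U \right)} = 95 \cdot 1 = 95$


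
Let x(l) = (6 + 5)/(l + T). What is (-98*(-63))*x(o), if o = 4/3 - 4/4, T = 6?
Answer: 203742/19 ≈ 10723.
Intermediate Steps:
o = ⅓ (o = 4*(⅓) - 4*¼ = 4/3 - 1 = ⅓ ≈ 0.33333)
x(l) = 11/(6 + l) (x(l) = (6 + 5)/(l + 6) = 11/(6 + l))
(-98*(-63))*x(o) = (-98*(-63))*(11/(6 + ⅓)) = 6174*(11/(19/3)) = 6174*(11*(3/19)) = 6174*(33/19) = 203742/19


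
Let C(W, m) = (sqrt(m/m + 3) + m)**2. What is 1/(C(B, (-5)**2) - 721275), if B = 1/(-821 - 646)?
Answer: -1/720546 ≈ -1.3878e-6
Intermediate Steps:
B = -1/1467 (B = 1/(-1467) = -1/1467 ≈ -0.00068166)
C(W, m) = (2 + m)**2 (C(W, m) = (sqrt(1 + 3) + m)**2 = (sqrt(4) + m)**2 = (2 + m)**2)
1/(C(B, (-5)**2) - 721275) = 1/((2 + (-5)**2)**2 - 721275) = 1/((2 + 25)**2 - 721275) = 1/(27**2 - 721275) = 1/(729 - 721275) = 1/(-720546) = -1/720546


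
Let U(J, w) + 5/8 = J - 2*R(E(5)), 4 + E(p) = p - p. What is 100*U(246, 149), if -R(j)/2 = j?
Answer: 45875/2 ≈ 22938.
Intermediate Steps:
E(p) = -4 (E(p) = -4 + (p - p) = -4 + 0 = -4)
R(j) = -2*j
U(J, w) = -133/8 + J (U(J, w) = -5/8 + (J - (-4)*(-4)) = -5/8 + (J - 2*8) = -5/8 + (J - 16) = -5/8 + (-16 + J) = -133/8 + J)
100*U(246, 149) = 100*(-133/8 + 246) = 100*(1835/8) = 45875/2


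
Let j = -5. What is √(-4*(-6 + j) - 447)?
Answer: I*√403 ≈ 20.075*I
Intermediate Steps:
√(-4*(-6 + j) - 447) = √(-4*(-6 - 5) - 447) = √(-4*(-11) - 447) = √(44 - 447) = √(-403) = I*√403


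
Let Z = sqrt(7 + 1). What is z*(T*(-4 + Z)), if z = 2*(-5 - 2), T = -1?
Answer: -56 + 28*sqrt(2) ≈ -16.402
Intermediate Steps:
Z = 2*sqrt(2) (Z = sqrt(8) = 2*sqrt(2) ≈ 2.8284)
z = -14 (z = 2*(-7) = -14)
z*(T*(-4 + Z)) = -(-14)*(-4 + 2*sqrt(2)) = -14*(4 - 2*sqrt(2)) = -56 + 28*sqrt(2)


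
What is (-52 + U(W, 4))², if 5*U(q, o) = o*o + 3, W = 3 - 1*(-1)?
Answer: 58081/25 ≈ 2323.2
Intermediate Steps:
W = 4 (W = 3 + 1 = 4)
U(q, o) = ⅗ + o²/5 (U(q, o) = (o*o + 3)/5 = (o² + 3)/5 = (3 + o²)/5 = ⅗ + o²/5)
(-52 + U(W, 4))² = (-52 + (⅗ + (⅕)*4²))² = (-52 + (⅗ + (⅕)*16))² = (-52 + (⅗ + 16/5))² = (-52 + 19/5)² = (-241/5)² = 58081/25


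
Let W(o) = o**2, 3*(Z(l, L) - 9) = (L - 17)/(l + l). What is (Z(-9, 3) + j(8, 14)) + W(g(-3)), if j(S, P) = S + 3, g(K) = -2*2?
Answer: 979/27 ≈ 36.259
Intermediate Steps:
g(K) = -4
j(S, P) = 3 + S
Z(l, L) = 9 + (-17 + L)/(6*l) (Z(l, L) = 9 + ((L - 17)/(l + l))/3 = 9 + ((-17 + L)/((2*l)))/3 = 9 + ((-17 + L)*(1/(2*l)))/3 = 9 + ((-17 + L)/(2*l))/3 = 9 + (-17 + L)/(6*l))
(Z(-9, 3) + j(8, 14)) + W(g(-3)) = ((1/6)*(-17 + 3 + 54*(-9))/(-9) + (3 + 8)) + (-4)**2 = ((1/6)*(-1/9)*(-17 + 3 - 486) + 11) + 16 = ((1/6)*(-1/9)*(-500) + 11) + 16 = (250/27 + 11) + 16 = 547/27 + 16 = 979/27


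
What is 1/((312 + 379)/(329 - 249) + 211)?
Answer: 80/17571 ≈ 0.0045530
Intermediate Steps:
1/((312 + 379)/(329 - 249) + 211) = 1/(691/80 + 211) = 1/(17571/80) = 80/17571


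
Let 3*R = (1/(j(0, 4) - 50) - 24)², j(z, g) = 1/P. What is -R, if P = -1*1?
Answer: -1500625/7803 ≈ -192.31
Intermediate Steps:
P = -1
j(z, g) = -1 (j(z, g) = 1/(-1) = -1)
R = 1500625/7803 (R = (1/(-1 - 50) - 24)²/3 = (1/(-51) - 24)²/3 = (-1/51 - 24)²/3 = (-1225/51)²/3 = (⅓)*(1500625/2601) = 1500625/7803 ≈ 192.31)
-R = -1*1500625/7803 = -1500625/7803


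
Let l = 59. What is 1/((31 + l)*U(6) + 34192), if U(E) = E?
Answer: 1/34732 ≈ 2.8792e-5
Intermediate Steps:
1/((31 + l)*U(6) + 34192) = 1/((31 + 59)*6 + 34192) = 1/(90*6 + 34192) = 1/(540 + 34192) = 1/34732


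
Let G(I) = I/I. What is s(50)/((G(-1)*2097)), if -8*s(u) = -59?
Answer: 59/16776 ≈ 0.0035169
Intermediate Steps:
s(u) = 59/8 (s(u) = -⅛*(-59) = 59/8)
G(I) = 1
s(50)/((G(-1)*2097)) = 59/(8*((1*2097))) = (59/8)/2097 = (59/8)*(1/2097) = 59/16776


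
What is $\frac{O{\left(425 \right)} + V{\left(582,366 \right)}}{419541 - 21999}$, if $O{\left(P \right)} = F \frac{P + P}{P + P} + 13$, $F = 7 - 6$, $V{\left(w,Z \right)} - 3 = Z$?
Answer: $\frac{383}{397542} \approx 0.00096342$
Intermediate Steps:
$V{\left(w,Z \right)} = 3 + Z$
$F = 1$ ($F = 7 - 6 = 1$)
$O{\left(P \right)} = 14$ ($O{\left(P \right)} = 1 \frac{P + P}{P + P} + 13 = 1 \frac{2 P}{2 P} + 13 = 1 \cdot 2 P \frac{1}{2 P} + 13 = 1 \cdot 1 + 13 = 1 + 13 = 14$)
$\frac{O{\left(425 \right)} + V{\left(582,366 \right)}}{419541 - 21999} = \frac{14 + \left(3 + 366\right)}{419541 - 21999} = \frac{14 + 369}{397542} = 383 \cdot \frac{1}{397542} = \frac{383}{397542}$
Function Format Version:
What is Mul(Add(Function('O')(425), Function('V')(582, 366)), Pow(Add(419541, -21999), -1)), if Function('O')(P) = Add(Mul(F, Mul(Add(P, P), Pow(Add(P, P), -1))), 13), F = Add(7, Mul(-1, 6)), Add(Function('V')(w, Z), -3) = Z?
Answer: Rational(383, 397542) ≈ 0.00096342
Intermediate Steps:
Function('V')(w, Z) = Add(3, Z)
F = 1 (F = Add(7, -6) = 1)
Function('O')(P) = 14 (Function('O')(P) = Add(Mul(1, Mul(Add(P, P), Pow(Add(P, P), -1))), 13) = Add(Mul(1, Mul(Mul(2, P), Pow(Mul(2, P), -1))), 13) = Add(Mul(1, Mul(Mul(2, P), Mul(Rational(1, 2), Pow(P, -1)))), 13) = Add(Mul(1, 1), 13) = Add(1, 13) = 14)
Mul(Add(Function('O')(425), Function('V')(582, 366)), Pow(Add(419541, -21999), -1)) = Mul(Add(14, Add(3, 366)), Pow(Add(419541, -21999), -1)) = Mul(Add(14, 369), Pow(397542, -1)) = Mul(383, Rational(1, 397542)) = Rational(383, 397542)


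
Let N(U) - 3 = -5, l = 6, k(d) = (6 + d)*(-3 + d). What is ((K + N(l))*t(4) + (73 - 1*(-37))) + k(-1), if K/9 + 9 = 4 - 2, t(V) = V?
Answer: -170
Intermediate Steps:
k(d) = (-3 + d)*(6 + d)
N(U) = -2 (N(U) = 3 - 5 = -2)
K = -63 (K = -81 + 9*(4 - 2) = -81 + 9*2 = -81 + 18 = -63)
((K + N(l))*t(4) + (73 - 1*(-37))) + k(-1) = ((-63 - 2)*4 + (73 - 1*(-37))) + (-18 + (-1)² + 3*(-1)) = (-65*4 + (73 + 37)) + (-18 + 1 - 3) = (-260 + 110) - 20 = -150 - 20 = -170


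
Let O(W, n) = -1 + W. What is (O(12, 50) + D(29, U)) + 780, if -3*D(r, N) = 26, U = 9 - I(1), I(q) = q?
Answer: 2347/3 ≈ 782.33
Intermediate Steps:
U = 8 (U = 9 - 1*1 = 9 - 1 = 8)
D(r, N) = -26/3 (D(r, N) = -1/3*26 = -26/3)
(O(12, 50) + D(29, U)) + 780 = ((-1 + 12) - 26/3) + 780 = (11 - 26/3) + 780 = 7/3 + 780 = 2347/3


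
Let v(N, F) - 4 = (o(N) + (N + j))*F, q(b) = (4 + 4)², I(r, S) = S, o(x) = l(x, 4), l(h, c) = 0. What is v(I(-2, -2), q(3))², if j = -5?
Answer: 197136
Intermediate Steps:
o(x) = 0
q(b) = 64 (q(b) = 8² = 64)
v(N, F) = 4 + F*(-5 + N) (v(N, F) = 4 + (0 + (N - 5))*F = 4 + (0 + (-5 + N))*F = 4 + (-5 + N)*F = 4 + F*(-5 + N))
v(I(-2, -2), q(3))² = (4 - 5*64 + 64*(-2))² = (4 - 320 - 128)² = (-444)² = 197136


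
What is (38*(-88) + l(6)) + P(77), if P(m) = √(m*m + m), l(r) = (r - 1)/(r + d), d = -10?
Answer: -13381/4 + √6006 ≈ -3267.8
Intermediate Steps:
l(r) = (-1 + r)/(-10 + r) (l(r) = (r - 1)/(r - 10) = (-1 + r)/(-10 + r))
P(m) = √(m + m²) (P(m) = √(m² + m) = √(m + m²))
(38*(-88) + l(6)) + P(77) = (38*(-88) + (-1 + 6)/(-10 + 6)) + √(77*(1 + 77)) = (-3344 + 5/(-4)) + √(77*78) = (-3344 - ¼*5) + √6006 = (-3344 - 5/4) + √6006 = -13381/4 + √6006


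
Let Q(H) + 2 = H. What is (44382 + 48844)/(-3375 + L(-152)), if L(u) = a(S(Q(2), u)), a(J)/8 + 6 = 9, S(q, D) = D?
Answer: -93226/3351 ≈ -27.820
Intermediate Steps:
Q(H) = -2 + H
a(J) = 24 (a(J) = -48 + 8*9 = -48 + 72 = 24)
L(u) = 24
(44382 + 48844)/(-3375 + L(-152)) = (44382 + 48844)/(-3375 + 24) = 93226/(-3351) = 93226*(-1/3351) = -93226/3351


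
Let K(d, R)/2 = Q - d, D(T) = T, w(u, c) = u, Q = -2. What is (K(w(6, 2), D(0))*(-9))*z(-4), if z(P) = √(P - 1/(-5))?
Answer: 144*I*√95/5 ≈ 280.71*I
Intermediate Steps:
K(d, R) = -4 - 2*d (K(d, R) = 2*(-2 - d) = -4 - 2*d)
z(P) = √(⅕ + P) (z(P) = √(P - 1*(-⅕)) = √(P + ⅕) = √(⅕ + P))
(K(w(6, 2), D(0))*(-9))*z(-4) = ((-4 - 2*6)*(-9))*(√(5 + 25*(-4))/5) = ((-4 - 12)*(-9))*(√(5 - 100)/5) = (-16*(-9))*(√(-95)/5) = 144*((I*√95)/5) = 144*(I*√95/5) = 144*I*√95/5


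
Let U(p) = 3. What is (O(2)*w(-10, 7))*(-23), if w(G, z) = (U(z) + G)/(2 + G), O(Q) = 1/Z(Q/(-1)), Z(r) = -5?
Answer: 161/40 ≈ 4.0250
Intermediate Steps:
O(Q) = -⅕ (O(Q) = 1/(-5) = -⅕)
w(G, z) = (3 + G)/(2 + G)
(O(2)*w(-10, 7))*(-23) = -(3 - 10)/(5*(2 - 10))*(-23) = -(-7)/(5*(-8))*(-23) = -(-1)*(-7)/40*(-23) = -⅕*7/8*(-23) = -7/40*(-23) = 161/40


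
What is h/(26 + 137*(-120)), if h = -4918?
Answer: 2459/8207 ≈ 0.29962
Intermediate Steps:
h/(26 + 137*(-120)) = -4918/(26 + 137*(-120)) = -4918/(26 - 16440) = -4918/(-16414) = -4918*(-1/16414) = 2459/8207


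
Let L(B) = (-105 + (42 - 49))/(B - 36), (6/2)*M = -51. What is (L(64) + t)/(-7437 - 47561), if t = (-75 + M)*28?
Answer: 1290/27499 ≈ 0.046911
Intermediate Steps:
M = -17 (M = (1/3)*(-51) = -17)
L(B) = -112/(-36 + B) (L(B) = (-105 - 7)/(-36 + B) = -112/(-36 + B))
t = -2576 (t = (-75 - 17)*28 = -92*28 = -2576)
(L(64) + t)/(-7437 - 47561) = (-112/(-36 + 64) - 2576)/(-7437 - 47561) = (-112/28 - 2576)/(-54998) = (-112*1/28 - 2576)*(-1/54998) = (-4 - 2576)*(-1/54998) = -2580*(-1/54998) = 1290/27499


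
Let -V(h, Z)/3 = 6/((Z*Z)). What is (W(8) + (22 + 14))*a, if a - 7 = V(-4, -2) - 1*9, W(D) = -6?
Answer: -195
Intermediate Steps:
V(h, Z) = -18/Z² (V(h, Z) = -18/(Z*Z) = -18/(Z²) = -18/Z²)
a = -13/2 (a = 7 + (-18/(-2)² - 1*9) = 7 + (-18*¼ - 9) = 7 + (-9/2 - 9) = 7 - 27/2 = -13/2 ≈ -6.5000)
(W(8) + (22 + 14))*a = (-6 + (22 + 14))*(-13/2) = (-6 + 36)*(-13/2) = 30*(-13/2) = -195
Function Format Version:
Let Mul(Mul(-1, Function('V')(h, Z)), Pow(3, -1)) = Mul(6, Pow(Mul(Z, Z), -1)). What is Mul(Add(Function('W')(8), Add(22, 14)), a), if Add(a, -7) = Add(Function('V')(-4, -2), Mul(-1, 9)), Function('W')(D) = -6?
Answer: -195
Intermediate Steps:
Function('V')(h, Z) = Mul(-18, Pow(Z, -2)) (Function('V')(h, Z) = Mul(-3, Mul(6, Pow(Mul(Z, Z), -1))) = Mul(-3, Mul(6, Pow(Pow(Z, 2), -1))) = Mul(-3, Mul(6, Pow(Z, -2))) = Mul(-18, Pow(Z, -2)))
a = Rational(-13, 2) (a = Add(7, Add(Mul(-18, Pow(-2, -2)), Mul(-1, 9))) = Add(7, Add(Mul(-18, Rational(1, 4)), -9)) = Add(7, Add(Rational(-9, 2), -9)) = Add(7, Rational(-27, 2)) = Rational(-13, 2) ≈ -6.5000)
Mul(Add(Function('W')(8), Add(22, 14)), a) = Mul(Add(-6, Add(22, 14)), Rational(-13, 2)) = Mul(Add(-6, 36), Rational(-13, 2)) = Mul(30, Rational(-13, 2)) = -195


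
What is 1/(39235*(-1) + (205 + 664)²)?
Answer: 1/715926 ≈ 1.3968e-6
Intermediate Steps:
1/(39235*(-1) + (205 + 664)²) = 1/(-39235 + 869²) = 1/(-39235 + 755161) = 1/715926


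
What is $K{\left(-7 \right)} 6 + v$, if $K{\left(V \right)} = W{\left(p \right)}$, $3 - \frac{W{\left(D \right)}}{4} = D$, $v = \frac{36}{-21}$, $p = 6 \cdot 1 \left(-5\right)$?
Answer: $\frac{5532}{7} \approx 790.29$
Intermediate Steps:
$p = -30$ ($p = 6 \left(-5\right) = -30$)
$v = - \frac{12}{7}$ ($v = 36 \left(- \frac{1}{21}\right) = - \frac{12}{7} \approx -1.7143$)
$W{\left(D \right)} = 12 - 4 D$
$K{\left(V \right)} = 132$ ($K{\left(V \right)} = 12 - -120 = 12 + 120 = 132$)
$K{\left(-7 \right)} 6 + v = 132 \cdot 6 - \frac{12}{7} = 792 - \frac{12}{7} = \frac{5532}{7}$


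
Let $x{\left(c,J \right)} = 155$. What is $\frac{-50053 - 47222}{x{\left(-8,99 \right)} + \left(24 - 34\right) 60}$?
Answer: $\frac{19455}{89} \approx 218.6$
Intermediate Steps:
$\frac{-50053 - 47222}{x{\left(-8,99 \right)} + \left(24 - 34\right) 60} = \frac{-50053 - 47222}{155 + \left(24 - 34\right) 60} = - \frac{97275}{155 - 600} = - \frac{97275}{-445} = \left(-97275\right) \left(- \frac{1}{445}\right) = \frac{19455}{89}$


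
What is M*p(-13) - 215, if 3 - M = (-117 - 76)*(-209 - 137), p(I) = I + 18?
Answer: -334090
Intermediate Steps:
p(I) = 18 + I
M = -66775 (M = 3 - (-117 - 76)*(-209 - 137) = 3 - (-193)*(-346) = 3 - 1*66778 = 3 - 66778 = -66775)
M*p(-13) - 215 = -66775*(18 - 13) - 215 = -66775*5 - 215 = -333875 - 215 = -334090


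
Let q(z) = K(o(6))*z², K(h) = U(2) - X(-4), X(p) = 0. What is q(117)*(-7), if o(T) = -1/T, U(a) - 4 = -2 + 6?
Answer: -766584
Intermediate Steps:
U(a) = 8 (U(a) = 4 + (-2 + 6) = 4 + 4 = 8)
K(h) = 8 (K(h) = 8 - 1*0 = 8 + 0 = 8)
q(z) = 8*z²
q(117)*(-7) = (8*117²)*(-7) = (8*13689)*(-7) = 109512*(-7) = -766584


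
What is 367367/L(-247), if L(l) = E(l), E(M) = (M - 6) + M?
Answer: -367367/500 ≈ -734.73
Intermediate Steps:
E(M) = -6 + 2*M (E(M) = (-6 + M) + M = -6 + 2*M)
L(l) = -6 + 2*l
367367/L(-247) = 367367/(-6 + 2*(-247)) = 367367/(-6 - 494) = 367367/(-500) = 367367*(-1/500) = -367367/500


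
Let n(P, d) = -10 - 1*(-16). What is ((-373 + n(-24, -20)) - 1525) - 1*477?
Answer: -2369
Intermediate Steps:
n(P, d) = 6 (n(P, d) = -10 + 16 = 6)
((-373 + n(-24, -20)) - 1525) - 1*477 = ((-373 + 6) - 1525) - 1*477 = (-367 - 1525) - 477 = -1892 - 477 = -2369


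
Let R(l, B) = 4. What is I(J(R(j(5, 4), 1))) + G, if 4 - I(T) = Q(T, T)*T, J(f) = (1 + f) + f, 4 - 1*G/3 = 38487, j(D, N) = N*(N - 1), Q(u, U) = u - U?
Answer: -115445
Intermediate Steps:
j(D, N) = N*(-1 + N)
G = -115449 (G = 12 - 3*38487 = 12 - 115461 = -115449)
J(f) = 1 + 2*f
I(T) = 4 (I(T) = 4 - (T - T)*T = 4 - 0*T = 4 - 1*0 = 4 + 0 = 4)
I(J(R(j(5, 4), 1))) + G = 4 - 115449 = -115445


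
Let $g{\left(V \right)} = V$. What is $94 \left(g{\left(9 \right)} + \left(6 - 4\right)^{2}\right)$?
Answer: $1222$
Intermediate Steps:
$94 \left(g{\left(9 \right)} + \left(6 - 4\right)^{2}\right) = 94 \left(9 + \left(6 - 4\right)^{2}\right) = 94 \left(9 + 2^{2}\right) = 94 \left(9 + 4\right) = 94 \cdot 13 = 1222$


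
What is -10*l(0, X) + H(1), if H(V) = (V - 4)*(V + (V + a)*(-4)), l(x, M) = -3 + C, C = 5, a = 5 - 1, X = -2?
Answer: 37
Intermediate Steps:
a = 4
l(x, M) = 2 (l(x, M) = -3 + 5 = 2)
H(V) = (-16 - 3*V)*(-4 + V) (H(V) = (V - 4)*(V + (V + 4)*(-4)) = (-4 + V)*(V + (4 + V)*(-4)) = (-4 + V)*(V + (-16 - 4*V)) = (-4 + V)*(-16 - 3*V) = (-16 - 3*V)*(-4 + V))
-10*l(0, X) + H(1) = -10*2 + (64 - 4*1 - 3*1²) = -20 + (64 - 4 - 3*1) = -20 + (64 - 4 - 3) = -20 + 57 = 37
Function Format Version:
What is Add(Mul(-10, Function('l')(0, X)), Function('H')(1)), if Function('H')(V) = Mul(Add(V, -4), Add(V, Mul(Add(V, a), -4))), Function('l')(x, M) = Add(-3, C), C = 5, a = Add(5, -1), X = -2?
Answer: 37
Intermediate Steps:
a = 4
Function('l')(x, M) = 2 (Function('l')(x, M) = Add(-3, 5) = 2)
Function('H')(V) = Mul(Add(-16, Mul(-3, V)), Add(-4, V)) (Function('H')(V) = Mul(Add(V, -4), Add(V, Mul(Add(V, 4), -4))) = Mul(Add(-4, V), Add(V, Mul(Add(4, V), -4))) = Mul(Add(-4, V), Add(V, Add(-16, Mul(-4, V)))) = Mul(Add(-4, V), Add(-16, Mul(-3, V))) = Mul(Add(-16, Mul(-3, V)), Add(-4, V)))
Add(Mul(-10, Function('l')(0, X)), Function('H')(1)) = Add(Mul(-10, 2), Add(64, Mul(-4, 1), Mul(-3, Pow(1, 2)))) = Add(-20, Add(64, -4, Mul(-3, 1))) = Add(-20, Add(64, -4, -3)) = Add(-20, 57) = 37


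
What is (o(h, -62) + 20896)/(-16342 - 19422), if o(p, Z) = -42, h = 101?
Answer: -10427/17882 ≈ -0.58310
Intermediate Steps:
(o(h, -62) + 20896)/(-16342 - 19422) = (-42 + 20896)/(-16342 - 19422) = 20854/(-35764) = 20854*(-1/35764) = -10427/17882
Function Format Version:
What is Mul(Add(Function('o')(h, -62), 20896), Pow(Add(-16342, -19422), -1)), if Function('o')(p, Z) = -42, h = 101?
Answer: Rational(-10427, 17882) ≈ -0.58310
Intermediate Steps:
Mul(Add(Function('o')(h, -62), 20896), Pow(Add(-16342, -19422), -1)) = Mul(Add(-42, 20896), Pow(Add(-16342, -19422), -1)) = Mul(20854, Pow(-35764, -1)) = Mul(20854, Rational(-1, 35764)) = Rational(-10427, 17882)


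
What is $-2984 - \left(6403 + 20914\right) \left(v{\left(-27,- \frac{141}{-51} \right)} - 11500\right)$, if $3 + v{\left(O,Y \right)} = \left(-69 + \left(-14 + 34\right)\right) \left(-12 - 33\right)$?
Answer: $253990482$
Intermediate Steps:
$v{\left(O,Y \right)} = 2202$ ($v{\left(O,Y \right)} = -3 + \left(-69 + \left(-14 + 34\right)\right) \left(-12 - 33\right) = -3 + \left(-69 + 20\right) \left(-45\right) = -3 - -2205 = -3 + 2205 = 2202$)
$-2984 - \left(6403 + 20914\right) \left(v{\left(-27,- \frac{141}{-51} \right)} - 11500\right) = -2984 - \left(6403 + 20914\right) \left(2202 - 11500\right) = -2984 - 27317 \left(-9298\right) = -2984 - -253993466 = -2984 + 253993466 = 253990482$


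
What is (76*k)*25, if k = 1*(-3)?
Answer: -5700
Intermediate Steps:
k = -3
(76*k)*25 = (76*(-3))*25 = -228*25 = -5700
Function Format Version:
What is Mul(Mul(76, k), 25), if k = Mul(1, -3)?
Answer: -5700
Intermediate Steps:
k = -3
Mul(Mul(76, k), 25) = Mul(Mul(76, -3), 25) = Mul(-228, 25) = -5700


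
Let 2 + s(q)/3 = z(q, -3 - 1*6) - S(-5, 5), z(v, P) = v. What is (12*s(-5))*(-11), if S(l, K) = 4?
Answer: 4356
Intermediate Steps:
s(q) = -18 + 3*q (s(q) = -6 + 3*(q - 1*4) = -6 + 3*(q - 4) = -6 + 3*(-4 + q) = -6 + (-12 + 3*q) = -18 + 3*q)
(12*s(-5))*(-11) = (12*(-18 + 3*(-5)))*(-11) = (12*(-18 - 15))*(-11) = (12*(-33))*(-11) = -396*(-11) = 4356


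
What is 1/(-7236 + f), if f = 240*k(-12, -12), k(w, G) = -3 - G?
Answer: -1/5076 ≈ -0.00019701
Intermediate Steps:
f = 2160 (f = 240*(-3 - 1*(-12)) = 240*(-3 + 12) = 240*9 = 2160)
1/(-7236 + f) = 1/(-7236 + 2160) = 1/(-5076) = -1/5076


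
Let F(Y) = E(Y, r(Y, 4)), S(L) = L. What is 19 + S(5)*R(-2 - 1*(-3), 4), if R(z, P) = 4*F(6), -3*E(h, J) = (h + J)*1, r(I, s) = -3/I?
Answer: -53/3 ≈ -17.667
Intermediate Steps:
E(h, J) = -J/3 - h/3 (E(h, J) = -(h + J)/3 = -(J + h)/3 = -J/3 - h/3)
F(Y) = 1/Y - Y/3 (F(Y) = -(-1)/Y - Y/3 = 1/Y - Y/3)
R(z, P) = -22/3 (R(z, P) = 4*(1/6 - 1/3*6) = 4*(1/6 - 2) = 4*(-11/6) = -22/3)
19 + S(5)*R(-2 - 1*(-3), 4) = 19 + 5*(-22/3) = 19 - 110/3 = -53/3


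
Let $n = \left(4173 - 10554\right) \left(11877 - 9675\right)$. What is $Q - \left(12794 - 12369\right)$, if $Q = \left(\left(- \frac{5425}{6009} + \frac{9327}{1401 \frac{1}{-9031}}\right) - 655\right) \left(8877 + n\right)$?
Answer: $\frac{798327949974096020}{935401} \approx 8.5346 \cdot 10^{11}$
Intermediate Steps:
$n = -14050962$ ($n = \left(-6381\right) 2202 = -14050962$)
$Q = \frac{798327950371641445}{935401}$ ($Q = \left(\left(- \frac{5425}{6009} + \frac{9327}{1401 \frac{1}{-9031}}\right) - 655\right) \left(8877 - 14050962\right) = \left(\left(\left(-5425\right) \frac{1}{6009} + \frac{9327}{1401 \left(- \frac{1}{9031}\right)}\right) - 655\right) \left(-14042085\right) = \left(\left(- \frac{5425}{6009} + \frac{9327}{- \frac{1401}{9031}}\right) - 655\right) \left(-14042085\right) = \left(\left(- \frac{5425}{6009} + 9327 \left(- \frac{9031}{1401}\right)\right) - 655\right) \left(-14042085\right) = \left(\left(- \frac{5425}{6009} - \frac{28077379}{467}\right) - 655\right) \left(-14042085\right) = \left(- \frac{168719503886}{2806203} - 655\right) \left(-14042085\right) = \left(- \frac{170557566851}{2806203}\right) \left(-14042085\right) = \frac{798327950371641445}{935401} \approx 8.5346 \cdot 10^{11}$)
$Q - \left(12794 - 12369\right) = \frac{798327950371641445}{935401} - \left(12794 - 12369\right) = \frac{798327950371641445}{935401} - 425 = \frac{798327949974096020}{935401}$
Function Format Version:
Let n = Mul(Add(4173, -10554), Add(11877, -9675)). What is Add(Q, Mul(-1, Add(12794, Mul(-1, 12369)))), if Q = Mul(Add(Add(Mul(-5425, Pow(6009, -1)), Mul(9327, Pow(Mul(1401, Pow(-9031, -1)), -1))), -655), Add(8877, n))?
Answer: Rational(798327949974096020, 935401) ≈ 8.5346e+11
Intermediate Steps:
n = -14050962 (n = Mul(-6381, 2202) = -14050962)
Q = Rational(798327950371641445, 935401) (Q = Mul(Add(Add(Mul(-5425, Pow(6009, -1)), Mul(9327, Pow(Mul(1401, Pow(-9031, -1)), -1))), -655), Add(8877, -14050962)) = Mul(Add(Add(Mul(-5425, Rational(1, 6009)), Mul(9327, Pow(Mul(1401, Rational(-1, 9031)), -1))), -655), -14042085) = Mul(Add(Add(Rational(-5425, 6009), Mul(9327, Pow(Rational(-1401, 9031), -1))), -655), -14042085) = Mul(Add(Add(Rational(-5425, 6009), Mul(9327, Rational(-9031, 1401))), -655), -14042085) = Mul(Add(Add(Rational(-5425, 6009), Rational(-28077379, 467)), -655), -14042085) = Mul(Add(Rational(-168719503886, 2806203), -655), -14042085) = Mul(Rational(-170557566851, 2806203), -14042085) = Rational(798327950371641445, 935401) ≈ 8.5346e+11)
Add(Q, Mul(-1, Add(12794, Mul(-1, 12369)))) = Add(Rational(798327950371641445, 935401), Mul(-1, Add(12794, Mul(-1, 12369)))) = Add(Rational(798327950371641445, 935401), Mul(-1, Add(12794, -12369))) = Add(Rational(798327950371641445, 935401), Mul(-1, 425)) = Add(Rational(798327950371641445, 935401), -425) = Rational(798327949974096020, 935401)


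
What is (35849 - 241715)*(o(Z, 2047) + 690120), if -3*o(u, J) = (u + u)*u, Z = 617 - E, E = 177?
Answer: -115501805520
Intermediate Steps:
Z = 440 (Z = 617 - 1*177 = 617 - 177 = 440)
o(u, J) = -2*u**2/3 (o(u, J) = -(u + u)*u/3 = -2*u*u/3 = -2*u**2/3)
(35849 - 241715)*(o(Z, 2047) + 690120) = (35849 - 241715)*(-2/3*440**2 + 690120) = -205866*(-2/3*193600 + 690120) = -205866*(-387200/3 + 690120) = -205866*1683160/3 = -115501805520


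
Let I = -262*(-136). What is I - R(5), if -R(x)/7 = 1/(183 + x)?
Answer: 6698823/188 ≈ 35632.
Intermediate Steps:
R(x) = -7/(183 + x)
I = 35632
I - R(5) = 35632 - (-7)/(183 + 5) = 35632 - (-7)/188 = 35632 - 1*(-7/188) = 35632 + 7/188 = 6698823/188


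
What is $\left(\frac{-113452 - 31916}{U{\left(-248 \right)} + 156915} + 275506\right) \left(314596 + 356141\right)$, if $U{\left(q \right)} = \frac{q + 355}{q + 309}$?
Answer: $\frac{884404656321308454}{4785961} \approx 1.8479 \cdot 10^{11}$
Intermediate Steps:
$U{\left(q \right)} = \frac{355 + q}{309 + q}$
$\left(\frac{-113452 - 31916}{U{\left(-248 \right)} + 156915} + 275506\right) \left(314596 + 356141\right) = \left(\frac{-113452 - 31916}{\frac{355 - 248}{309 - 248} + 156915} + 275506\right) \left(314596 + 356141\right) = \left(- \frac{145368}{\frac{1}{61} \cdot 107 + 156915} + 275506\right) 670737 = \left(- \frac{145368}{\frac{107}{61} + 156915} + 275506\right) 670737 = \left(- \frac{145368}{\frac{9571922}{61}} + 275506\right) 670737 = \left(\left(-145368\right) \frac{61}{9571922} + 275506\right) 670737 = \left(- \frac{4433724}{4785961} + 275506\right) 670737 = \frac{1318556537542}{4785961} \cdot 670737 = \frac{884404656321308454}{4785961}$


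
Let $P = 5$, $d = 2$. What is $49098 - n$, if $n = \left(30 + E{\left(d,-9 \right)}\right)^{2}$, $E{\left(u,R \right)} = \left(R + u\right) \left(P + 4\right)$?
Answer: $48009$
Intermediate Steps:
$E{\left(u,R \right)} = 9 R + 9 u$ ($E{\left(u,R \right)} = \left(R + u\right) \left(5 + 4\right) = \left(R + u\right) 9 = 9 R + 9 u$)
$n = 1089$ ($n = \left(30 + \left(9 \left(-9\right) + 9 \cdot 2\right)\right)^{2} = \left(30 + \left(-81 + 18\right)\right)^{2} = \left(30 - 63\right)^{2} = \left(-33\right)^{2} = 1089$)
$49098 - n = 49098 - 1089 = 48009$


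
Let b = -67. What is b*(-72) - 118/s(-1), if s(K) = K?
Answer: 4942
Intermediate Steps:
b*(-72) - 118/s(-1) = -67*(-72) - 118/(-1) = 4824 - 118*(-1) = 4824 + 118 = 4942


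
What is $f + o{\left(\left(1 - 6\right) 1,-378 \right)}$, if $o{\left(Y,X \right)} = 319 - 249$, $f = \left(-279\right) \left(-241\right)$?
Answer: $67309$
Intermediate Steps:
$f = 67239$
$o{\left(Y,X \right)} = 70$
$f + o{\left(\left(1 - 6\right) 1,-378 \right)} = 67239 + 70 = 67309$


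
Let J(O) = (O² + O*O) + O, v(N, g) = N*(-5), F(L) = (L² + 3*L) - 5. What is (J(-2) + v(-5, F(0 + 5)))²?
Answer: 961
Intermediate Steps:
F(L) = -5 + L² + 3*L
v(N, g) = -5*N
J(O) = O + 2*O² (J(O) = (O² + O²) + O = 2*O² + O = O + 2*O²)
(J(-2) + v(-5, F(0 + 5)))² = (-2*(1 + 2*(-2)) - 5*(-5))² = (-2*(1 - 4) + 25)² = (-2*(-3) + 25)² = (6 + 25)² = 31² = 961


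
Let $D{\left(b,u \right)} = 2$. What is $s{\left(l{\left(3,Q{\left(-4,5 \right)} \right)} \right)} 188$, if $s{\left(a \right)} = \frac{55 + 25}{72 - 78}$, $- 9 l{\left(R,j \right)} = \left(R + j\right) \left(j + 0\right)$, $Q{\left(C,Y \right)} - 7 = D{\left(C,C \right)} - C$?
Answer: $- \frac{7520}{3} \approx -2506.7$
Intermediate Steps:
$Q{\left(C,Y \right)} = 9 - C$ ($Q{\left(C,Y \right)} = 7 - \left(-2 + C\right) = 9 - C$)
$l{\left(R,j \right)} = - \frac{j \left(R + j\right)}{9}$ ($l{\left(R,j \right)} = - \frac{\left(R + j\right) \left(j + 0\right)}{9} = - \frac{\left(R + j\right) j}{9} = - \frac{j \left(R + j\right)}{9}$)
$s{\left(a \right)} = - \frac{40}{3}$ ($s{\left(a \right)} = \frac{80}{-6} = 80 \left(- \frac{1}{6}\right) = - \frac{40}{3}$)
$s{\left(l{\left(3,Q{\left(-4,5 \right)} \right)} \right)} 188 = \left(- \frac{40}{3}\right) 188 = - \frac{7520}{3}$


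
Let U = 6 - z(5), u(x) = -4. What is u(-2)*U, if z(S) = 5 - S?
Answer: -24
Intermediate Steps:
U = 6 (U = 6 - (5 - 1*5) = 6 - (5 - 5) = 6 - 1*0 = 6 + 0 = 6)
u(-2)*U = -4*6 = -24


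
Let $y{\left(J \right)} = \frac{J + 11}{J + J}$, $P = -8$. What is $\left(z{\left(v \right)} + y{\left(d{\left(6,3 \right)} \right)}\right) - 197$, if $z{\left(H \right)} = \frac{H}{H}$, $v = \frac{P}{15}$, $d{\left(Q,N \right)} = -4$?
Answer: $- \frac{1575}{8} \approx -196.88$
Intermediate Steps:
$v = - \frac{8}{15} \approx -0.53333$
$z{\left(H \right)} = 1$
$y{\left(J \right)} = \frac{11 + J}{2 J}$
$\left(z{\left(v \right)} + y{\left(d{\left(6,3 \right)} \right)}\right) - 197 = \left(1 + \frac{11 - 4}{2 \left(-4\right)}\right) - 197 = \left(1 + \frac{1}{2} \left(- \frac{1}{4}\right) 7\right) - 197 = \left(1 - \frac{7}{8}\right) - 197 = \frac{1}{8} - 197 = - \frac{1575}{8}$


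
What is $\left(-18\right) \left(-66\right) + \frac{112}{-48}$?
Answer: $\frac{3557}{3} \approx 1185.7$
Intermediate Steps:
$\left(-18\right) \left(-66\right) + \frac{112}{-48} = 1188 + 112 \left(- \frac{1}{48}\right) = 1188 - \frac{7}{3} = \frac{3557}{3}$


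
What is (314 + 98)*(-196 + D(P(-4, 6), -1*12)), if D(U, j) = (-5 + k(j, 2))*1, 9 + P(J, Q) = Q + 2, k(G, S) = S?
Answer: -81988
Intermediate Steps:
P(J, Q) = -7 + Q (P(J, Q) = -9 + (Q + 2) = -9 + (2 + Q) = -7 + Q)
D(U, j) = -3 (D(U, j) = (-5 + 2)*1 = -3*1 = -3)
(314 + 98)*(-196 + D(P(-4, 6), -1*12)) = (314 + 98)*(-196 - 3) = 412*(-199) = -81988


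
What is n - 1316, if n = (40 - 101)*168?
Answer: -11564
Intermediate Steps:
n = -10248 (n = -61*168 = -10248)
n - 1316 = -10248 - 1316 = -11564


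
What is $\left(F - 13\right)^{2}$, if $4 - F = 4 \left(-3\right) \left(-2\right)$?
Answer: $1089$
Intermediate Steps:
$F = -20$ ($F = 4 - 4 \left(-3\right) \left(-2\right) = 4 - \left(-12\right) \left(-2\right) = 4 - 24 = -20$)
$\left(F - 13\right)^{2} = \left(-20 - 13\right)^{2} = \left(-33\right)^{2} = 1089$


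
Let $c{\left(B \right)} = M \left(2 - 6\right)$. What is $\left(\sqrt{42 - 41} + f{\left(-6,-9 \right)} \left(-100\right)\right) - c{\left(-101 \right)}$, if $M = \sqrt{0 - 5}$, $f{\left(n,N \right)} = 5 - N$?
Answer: $-1399 + 4 i \sqrt{5} \approx -1399.0 + 8.9443 i$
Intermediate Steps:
$M = i \sqrt{5}$ ($M = \sqrt{-5} = i \sqrt{5} \approx 2.2361 i$)
$c{\left(B \right)} = - 4 i \sqrt{5}$ ($c{\left(B \right)} = i \sqrt{5} \left(2 - 6\right) = i \sqrt{5} \left(-4\right) = - 4 i \sqrt{5}$)
$\left(\sqrt{42 - 41} + f{\left(-6,-9 \right)} \left(-100\right)\right) - c{\left(-101 \right)} = \left(\sqrt{42 - 41} + \left(5 - -9\right) \left(-100\right)\right) - - 4 i \sqrt{5} = \left(\sqrt{1} + \left(5 + 9\right) \left(-100\right)\right) + 4 i \sqrt{5} = \left(1 + 14 \left(-100\right)\right) + 4 i \sqrt{5} = \left(1 - 1400\right) + 4 i \sqrt{5} = -1399 + 4 i \sqrt{5}$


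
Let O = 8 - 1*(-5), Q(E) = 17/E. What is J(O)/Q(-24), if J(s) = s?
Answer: -312/17 ≈ -18.353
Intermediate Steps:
O = 13 (O = 8 + 5 = 13)
J(O)/Q(-24) = 13/((17/(-24))) = 13/((17*(-1/24))) = 13/(-17/24) = 13*(-24/17) = -312/17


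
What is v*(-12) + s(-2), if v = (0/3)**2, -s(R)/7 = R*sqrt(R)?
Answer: 14*I*sqrt(2) ≈ 19.799*I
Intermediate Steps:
s(R) = -7*R**(3/2) (s(R) = -7*R*sqrt(R) = -7*R**(3/2))
v = 0 (v = (0*(1/3))**2 = 0**2 = 0)
v*(-12) + s(-2) = 0*(-12) - (-14)*I*sqrt(2) = 0 - (-14)*I*sqrt(2) = 0 + 14*I*sqrt(2) = 14*I*sqrt(2)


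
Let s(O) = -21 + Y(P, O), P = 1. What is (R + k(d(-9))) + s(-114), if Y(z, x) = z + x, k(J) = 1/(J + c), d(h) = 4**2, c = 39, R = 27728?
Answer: 1517671/55 ≈ 27594.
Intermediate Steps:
d(h) = 16
k(J) = 1/(39 + J) (k(J) = 1/(J + 39) = 1/(39 + J))
Y(z, x) = x + z
s(O) = -20 + O (s(O) = -21 + (O + 1) = -21 + (1 + O) = -20 + O)
(R + k(d(-9))) + s(-114) = (27728 + 1/(39 + 16)) + (-20 - 114) = (27728 + 1/55) - 134 = 1525041/55 - 134 = 1517671/55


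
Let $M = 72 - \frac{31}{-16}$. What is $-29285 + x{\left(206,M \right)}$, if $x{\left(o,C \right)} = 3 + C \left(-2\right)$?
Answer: $- \frac{235439}{8} \approx -29430.0$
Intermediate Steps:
$M = \frac{1183}{16}$ ($M = 72 - 31 \left(- \frac{1}{16}\right) = 72 - - \frac{31}{16} = 72 + \frac{31}{16} = \frac{1183}{16} \approx 73.938$)
$x{\left(o,C \right)} = 3 - 2 C$
$-29285 + x{\left(206,M \right)} = -29285 + \left(3 - \frac{1183}{8}\right) = -29285 - \frac{1159}{8} = - \frac{235439}{8}$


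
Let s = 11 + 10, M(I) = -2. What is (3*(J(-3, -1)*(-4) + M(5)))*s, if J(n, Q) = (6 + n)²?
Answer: -2394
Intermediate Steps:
s = 21
(3*(J(-3, -1)*(-4) + M(5)))*s = (3*((6 - 3)²*(-4) - 2))*21 = (3*(3²*(-4) - 2))*21 = (3*(9*(-4) - 2))*21 = (3*(-36 - 2))*21 = (3*(-38))*21 = -114*21 = -2394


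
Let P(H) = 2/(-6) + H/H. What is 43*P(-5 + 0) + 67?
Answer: 287/3 ≈ 95.667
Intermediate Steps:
P(H) = 2/3 (P(H) = 2*(-1/6) + 1 = -1/3 + 1 = 2/3)
43*P(-5 + 0) + 67 = 43*(2/3) + 67 = 86/3 + 67 = 287/3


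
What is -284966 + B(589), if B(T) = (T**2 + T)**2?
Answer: 120762915134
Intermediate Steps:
B(T) = (T + T**2)**2
-284966 + B(589) = -284966 + 589**2*(1 + 589)**2 = -284966 + 346921*590**2 = -284966 + 346921*348100 = -284966 + 120763200100 = 120762915134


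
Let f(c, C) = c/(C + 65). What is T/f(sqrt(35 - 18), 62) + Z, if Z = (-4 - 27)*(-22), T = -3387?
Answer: 682 - 430149*sqrt(17)/17 ≈ -1.0364e+5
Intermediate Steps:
Z = 682 (Z = -31*(-22) = 682)
f(c, C) = c/(65 + C)
T/f(sqrt(35 - 18), 62) + Z = -3387*(65 + 62)/sqrt(35 - 18) + 682 = -3387*127*sqrt(17)/17 + 682 = -430149*sqrt(17)/17 + 682 = 682 - 430149*sqrt(17)/17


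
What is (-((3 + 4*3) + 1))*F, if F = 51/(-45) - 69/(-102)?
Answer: 1864/255 ≈ 7.3098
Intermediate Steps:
F = -233/510 (F = 51*(-1/45) - 69*(-1/102) = -17/15 + 23/34 = -233/510 ≈ -0.45686)
(-((3 + 4*3) + 1))*F = -((3 + 4*3) + 1)*(-233/510) = -((3 + 12) + 1)*(-233/510) = -(15 + 1)*(-233/510) = -1*16*(-233/510) = -16*(-233/510) = 1864/255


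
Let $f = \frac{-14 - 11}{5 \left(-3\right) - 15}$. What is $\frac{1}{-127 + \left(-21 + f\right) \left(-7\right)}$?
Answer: $\frac{6}{85} \approx 0.070588$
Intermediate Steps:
$f = \frac{5}{6}$ ($f = - \frac{25}{-15 - 15} = - \frac{25}{-30} = \left(-25\right) \left(- \frac{1}{30}\right) = \frac{5}{6} \approx 0.83333$)
$\frac{1}{-127 + \left(-21 + f\right) \left(-7\right)} = \frac{1}{-127 + \left(-21 + \frac{5}{6}\right) \left(-7\right)} = \frac{1}{-127 - - \frac{847}{6}} = \frac{1}{-127 + \frac{847}{6}} = \frac{1}{\frac{85}{6}} = \frac{6}{85}$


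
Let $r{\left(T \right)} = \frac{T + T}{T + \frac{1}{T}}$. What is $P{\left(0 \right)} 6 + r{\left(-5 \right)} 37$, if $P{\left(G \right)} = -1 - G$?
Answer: $\frac{847}{13} \approx 65.154$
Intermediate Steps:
$r{\left(T \right)} = \frac{2 T}{T + \frac{1}{T}}$
$P{\left(0 \right)} 6 + r{\left(-5 \right)} 37 = \left(-1 - 0\right) 6 + \frac{2 \left(-5\right)^{2}}{1 + \left(-5\right)^{2}} \cdot 37 = \left(-1 + 0\right) 6 + 2 \cdot 25 \frac{1}{1 + 25} \cdot 37 = \left(-1\right) 6 + 2 \cdot 25 \cdot \frac{1}{26} \cdot 37 = -6 + 2 \cdot 25 \cdot \frac{1}{26} \cdot 37 = -6 + \frac{25}{13} \cdot 37 = -6 + \frac{925}{13} = \frac{847}{13}$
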